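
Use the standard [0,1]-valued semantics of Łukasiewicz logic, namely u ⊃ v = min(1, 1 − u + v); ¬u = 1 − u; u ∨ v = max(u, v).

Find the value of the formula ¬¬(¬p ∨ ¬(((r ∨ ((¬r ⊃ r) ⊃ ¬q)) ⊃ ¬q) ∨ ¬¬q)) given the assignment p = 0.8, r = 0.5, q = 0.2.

0.20

¬p: Łukasiewicz ¬ gives 1 − 0.8 = 0.2
¬r: Łukasiewicz ¬ gives 1 − 0.5 = 0.5
(¬r ⊃ r): min(1, 1 − 0.5 + 0.5) = 1
¬q: Łukasiewicz ¬ gives 1 − 0.2 = 0.8
((¬r ⊃ r) ⊃ ¬q): min(1, 1 − 1 + 0.8) = 0.8
(r ∨ ((¬r ⊃ r) ⊃ ¬q)) = max(0.5, 0.8) = 0.8
¬q: Łukasiewicz ¬ gives 1 − 0.2 = 0.8
((r ∨ ((¬r ⊃ r) ⊃ ¬q)) ⊃ ¬q): min(1, 1 − 0.8 + 0.8) = 1
¬q: Łukasiewicz ¬ gives 1 − 0.2 = 0.8
¬¬q: Łukasiewicz ¬ gives 1 − 0.8 = 0.2
(((r ∨ ((¬r ⊃ r) ⊃ ¬q)) ⊃ ¬q) ∨ ¬¬q) = max(1, 0.2) = 1
¬(((r ∨ ((¬r ⊃ r) ⊃ ¬q)) ⊃ ¬q) ∨ ¬¬q): Łukasiewicz ¬ gives 1 − 1 = 0
(¬p ∨ ¬(((r ∨ ((¬r ⊃ r) ⊃ ¬q)) ⊃ ¬q) ∨ ¬¬q)) = max(0.2, 0) = 0.2
¬(¬p ∨ ¬(((r ∨ ((¬r ⊃ r) ⊃ ¬q)) ⊃ ¬q) ∨ ¬¬q)): Łukasiewicz ¬ gives 1 − 0.2 = 0.8
¬¬(¬p ∨ ¬(((r ∨ ((¬r ⊃ r) ⊃ ¬q)) ⊃ ¬q) ∨ ¬¬q)): Łukasiewicz ¬ gives 1 − 0.8 = 0.2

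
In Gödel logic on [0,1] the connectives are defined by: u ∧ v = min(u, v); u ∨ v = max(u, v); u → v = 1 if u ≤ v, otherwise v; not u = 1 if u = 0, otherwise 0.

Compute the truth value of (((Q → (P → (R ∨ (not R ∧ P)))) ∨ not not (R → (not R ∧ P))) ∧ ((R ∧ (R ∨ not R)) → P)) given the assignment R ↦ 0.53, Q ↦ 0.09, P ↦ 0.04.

0.04

not R: Gödel ¬ of 0.53 = 0 (operand ≠ 0)
(not R ∧ P) = min(0, 0.04) = 0
(R ∨ (not R ∧ P)) = max(0.53, 0) = 0.53
(P → (R ∨ (not R ∧ P))): 0.04 ≤ 0.53, so result = 1
(Q → (P → (R ∨ (not R ∧ P)))): 0.09 ≤ 1, so result = 1
not R: Gödel ¬ of 0.53 = 0 (operand ≠ 0)
(not R ∧ P) = min(0, 0.04) = 0
(R → (not R ∧ P)): 0.53 > 0, so result = 0
not (R → (not R ∧ P)): Gödel ¬ of 0 = 1 (operand is 0)
not not (R → (not R ∧ P)): Gödel ¬ of 1 = 0 (operand ≠ 0)
((Q → (P → (R ∨ (not R ∧ P)))) ∨ not not (R → (not R ∧ P))) = max(1, 0) = 1
not R: Gödel ¬ of 0.53 = 0 (operand ≠ 0)
(R ∨ not R) = max(0.53, 0) = 0.53
(R ∧ (R ∨ not R)) = min(0.53, 0.53) = 0.53
((R ∧ (R ∨ not R)) → P): 0.53 > 0.04, so result = 0.04
(((Q → (P → (R ∨ (not R ∧ P)))) ∨ not not (R → (not R ∧ P))) ∧ ((R ∧ (R ∨ not R)) → P)) = min(1, 0.04) = 0.04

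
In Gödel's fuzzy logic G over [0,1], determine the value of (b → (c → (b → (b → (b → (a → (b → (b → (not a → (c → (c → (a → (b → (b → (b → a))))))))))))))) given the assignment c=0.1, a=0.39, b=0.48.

not a: Gödel ¬ of 0.39 = 0 (operand ≠ 0)
(b → a): 0.48 > 0.39, so result = 0.39
(b → (b → a)): 0.48 > 0.39, so result = 0.39
(b → (b → (b → a))): 0.48 > 0.39, so result = 0.39
(a → (b → (b → (b → a)))): 0.39 ≤ 0.39, so result = 1
(c → (a → (b → (b → (b → a))))): 0.1 ≤ 1, so result = 1
(c → (c → (a → (b → (b → (b → a)))))): 0.1 ≤ 1, so result = 1
(not a → (c → (c → (a → (b → (b → (b → a))))))): 0 ≤ 1, so result = 1
(b → (not a → (c → (c → (a → (b → (b → (b → a)))))))): 0.48 ≤ 1, so result = 1
(b → (b → (not a → (c → (c → (a → (b → (b → (b → a))))))))): 0.48 ≤ 1, so result = 1
(a → (b → (b → (not a → (c → (c → (a → (b → (b → (b → a)))))))))): 0.39 ≤ 1, so result = 1
(b → (a → (b → (b → (not a → (c → (c → (a → (b → (b → (b → a))))))))))): 0.48 ≤ 1, so result = 1
(b → (b → (a → (b → (b → (not a → (c → (c → (a → (b → (b → (b → a)))))))))))): 0.48 ≤ 1, so result = 1
(b → (b → (b → (a → (b → (b → (not a → (c → (c → (a → (b → (b → (b → a))))))))))))): 0.48 ≤ 1, so result = 1
(c → (b → (b → (b → (a → (b → (b → (not a → (c → (c → (a → (b → (b → (b → a)))))))))))))): 0.1 ≤ 1, so result = 1
(b → (c → (b → (b → (b → (a → (b → (b → (not a → (c → (c → (a → (b → (b → (b → a))))))))))))))): 0.48 ≤ 1, so result = 1

1.00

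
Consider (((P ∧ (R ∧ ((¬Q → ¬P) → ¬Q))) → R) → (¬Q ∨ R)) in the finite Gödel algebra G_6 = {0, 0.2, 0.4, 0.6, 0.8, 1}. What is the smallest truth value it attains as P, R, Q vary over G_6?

The minimum is attained at P = 0, R = 0, Q = 0.2:
  ¬Q: Gödel ¬ of 0.2 = 0 (operand ≠ 0)
  ¬P: Gödel ¬ of 0 = 1 (operand is 0)
  (¬Q → ¬P): 0 ≤ 1, so result = 1
  ¬Q: Gödel ¬ of 0.2 = 0 (operand ≠ 0)
  ((¬Q → ¬P) → ¬Q): 1 > 0, so result = 0
  (R ∧ ((¬Q → ¬P) → ¬Q)) = min(0, 0) = 0
  (P ∧ (R ∧ ((¬Q → ¬P) → ¬Q))) = min(0, 0) = 0
  ((P ∧ (R ∧ ((¬Q → ¬P) → ¬Q))) → R): 0 ≤ 0, so result = 1
  ¬Q: Gödel ¬ of 0.2 = 0 (operand ≠ 0)
  (¬Q ∨ R) = max(0, 0) = 0
  (((P ∧ (R ∧ ((¬Q → ¬P) → ¬Q))) → R) → (¬Q ∨ R)): 1 > 0, so result = 0
Checking all 216 assignments confirms none give a value below 0.00.

0.00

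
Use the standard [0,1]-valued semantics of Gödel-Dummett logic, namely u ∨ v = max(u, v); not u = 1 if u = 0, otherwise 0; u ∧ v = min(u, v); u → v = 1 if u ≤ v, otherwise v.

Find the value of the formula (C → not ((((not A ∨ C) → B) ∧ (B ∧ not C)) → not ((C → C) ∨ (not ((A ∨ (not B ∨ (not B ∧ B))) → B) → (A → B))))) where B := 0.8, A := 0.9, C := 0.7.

0.00

not A: Gödel ¬ of 0.9 = 0 (operand ≠ 0)
(not A ∨ C) = max(0, 0.7) = 0.7
((not A ∨ C) → B): 0.7 ≤ 0.8, so result = 1
not C: Gödel ¬ of 0.7 = 0 (operand ≠ 0)
(B ∧ not C) = min(0.8, 0) = 0
(((not A ∨ C) → B) ∧ (B ∧ not C)) = min(1, 0) = 0
(C → C): 0.7 ≤ 0.7, so result = 1
not B: Gödel ¬ of 0.8 = 0 (operand ≠ 0)
not B: Gödel ¬ of 0.8 = 0 (operand ≠ 0)
(not B ∧ B) = min(0, 0.8) = 0
(not B ∨ (not B ∧ B)) = max(0, 0) = 0
(A ∨ (not B ∨ (not B ∧ B))) = max(0.9, 0) = 0.9
((A ∨ (not B ∨ (not B ∧ B))) → B): 0.9 > 0.8, so result = 0.8
not ((A ∨ (not B ∨ (not B ∧ B))) → B): Gödel ¬ of 0.8 = 0 (operand ≠ 0)
(A → B): 0.9 > 0.8, so result = 0.8
(not ((A ∨ (not B ∨ (not B ∧ B))) → B) → (A → B)): 0 ≤ 0.8, so result = 1
((C → C) ∨ (not ((A ∨ (not B ∨ (not B ∧ B))) → B) → (A → B))) = max(1, 1) = 1
not ((C → C) ∨ (not ((A ∨ (not B ∨ (not B ∧ B))) → B) → (A → B))): Gödel ¬ of 1 = 0 (operand ≠ 0)
((((not A ∨ C) → B) ∧ (B ∧ not C)) → not ((C → C) ∨ (not ((A ∨ (not B ∨ (not B ∧ B))) → B) → (A → B)))): 0 ≤ 0, so result = 1
not ((((not A ∨ C) → B) ∧ (B ∧ not C)) → not ((C → C) ∨ (not ((A ∨ (not B ∨ (not B ∧ B))) → B) → (A → B)))): Gödel ¬ of 1 = 0 (operand ≠ 0)
(C → not ((((not A ∨ C) → B) ∧ (B ∧ not C)) → not ((C → C) ∨ (not ((A ∨ (not B ∨ (not B ∧ B))) → B) → (A → B))))): 0.7 > 0, so result = 0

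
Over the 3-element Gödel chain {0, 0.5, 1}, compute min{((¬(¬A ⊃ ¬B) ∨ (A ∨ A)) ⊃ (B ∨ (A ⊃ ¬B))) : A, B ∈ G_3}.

0.50

The minimum is attained at A = 1, B = 0.5:
  ¬A: Gödel ¬ of 1 = 0 (operand ≠ 0)
  ¬B: Gödel ¬ of 0.5 = 0 (operand ≠ 0)
  (¬A ⊃ ¬B): 0 ≤ 0, so result = 1
  ¬(¬A ⊃ ¬B): Gödel ¬ of 1 = 0 (operand ≠ 0)
  (A ∨ A) = max(1, 1) = 1
  (¬(¬A ⊃ ¬B) ∨ (A ∨ A)) = max(0, 1) = 1
  ¬B: Gödel ¬ of 0.5 = 0 (operand ≠ 0)
  (A ⊃ ¬B): 1 > 0, so result = 0
  (B ∨ (A ⊃ ¬B)) = max(0.5, 0) = 0.5
  ((¬(¬A ⊃ ¬B) ∨ (A ∨ A)) ⊃ (B ∨ (A ⊃ ¬B))): 1 > 0.5, so result = 0.5
Checking all 9 assignments confirms none give a value below 0.50.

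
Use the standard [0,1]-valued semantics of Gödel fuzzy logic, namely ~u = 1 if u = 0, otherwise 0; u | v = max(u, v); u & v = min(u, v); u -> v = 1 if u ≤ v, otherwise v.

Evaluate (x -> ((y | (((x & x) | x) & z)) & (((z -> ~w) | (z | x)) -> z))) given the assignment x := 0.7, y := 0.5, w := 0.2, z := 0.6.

(x & x) = min(0.7, 0.7) = 0.7
((x & x) | x) = max(0.7, 0.7) = 0.7
(((x & x) | x) & z) = min(0.7, 0.6) = 0.6
(y | (((x & x) | x) & z)) = max(0.5, 0.6) = 0.6
~w: Gödel ¬ of 0.2 = 0 (operand ≠ 0)
(z -> ~w): 0.6 > 0, so result = 0
(z | x) = max(0.6, 0.7) = 0.7
((z -> ~w) | (z | x)) = max(0, 0.7) = 0.7
(((z -> ~w) | (z | x)) -> z): 0.7 > 0.6, so result = 0.6
((y | (((x & x) | x) & z)) & (((z -> ~w) | (z | x)) -> z)) = min(0.6, 0.6) = 0.6
(x -> ((y | (((x & x) | x) & z)) & (((z -> ~w) | (z | x)) -> z))): 0.7 > 0.6, so result = 0.6

0.60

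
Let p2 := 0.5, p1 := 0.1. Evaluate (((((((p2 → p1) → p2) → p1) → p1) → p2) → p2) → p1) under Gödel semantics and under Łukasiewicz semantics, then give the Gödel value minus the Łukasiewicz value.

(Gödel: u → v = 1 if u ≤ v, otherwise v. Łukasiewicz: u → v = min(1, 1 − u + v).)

-0.10

Gödel evaluation:
  (p2 → p1): 0.5 > 0.1, so result = 0.1
  ((p2 → p1) → p2): 0.1 ≤ 0.5, so result = 1
  (((p2 → p1) → p2) → p1): 1 > 0.1, so result = 0.1
  ((((p2 → p1) → p2) → p1) → p1): 0.1 ≤ 0.1, so result = 1
  (((((p2 → p1) → p2) → p1) → p1) → p2): 1 > 0.5, so result = 0.5
  ((((((p2 → p1) → p2) → p1) → p1) → p2) → p2): 0.5 ≤ 0.5, so result = 1
  (((((((p2 → p1) → p2) → p1) → p1) → p2) → p2) → p1): 1 > 0.1, so result = 0.1
  Gödel value = 0.1
Łukasiewicz evaluation:
  (p2 → p1): min(1, 1 − 0.5 + 0.1) = 0.6
  ((p2 → p1) → p2): min(1, 1 − 0.6 + 0.5) = 0.9
  (((p2 → p1) → p2) → p1): min(1, 1 − 0.9 + 0.1) = 0.2
  ((((p2 → p1) → p2) → p1) → p1): min(1, 1 − 0.2 + 0.1) = 0.9
  (((((p2 → p1) → p2) → p1) → p1) → p2): min(1, 1 − 0.9 + 0.5) = 0.6
  ((((((p2 → p1) → p2) → p1) → p1) → p2) → p2): min(1, 1 − 0.6 + 0.5) = 0.9
  (((((((p2 → p1) → p2) → p1) → p1) → p2) → p2) → p1): min(1, 1 − 0.9 + 0.1) = 0.2
  Łukasiewicz value = 0.2
Difference: 0.1 − 0.2 = -0.10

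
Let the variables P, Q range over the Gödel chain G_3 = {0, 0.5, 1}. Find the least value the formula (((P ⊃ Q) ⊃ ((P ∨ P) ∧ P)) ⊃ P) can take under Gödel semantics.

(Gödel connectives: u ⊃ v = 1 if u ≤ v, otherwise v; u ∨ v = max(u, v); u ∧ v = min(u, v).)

0.50

The minimum is attained at P = 0.5, Q = 0:
  (P ⊃ Q): 0.5 > 0, so result = 0
  (P ∨ P) = max(0.5, 0.5) = 0.5
  ((P ∨ P) ∧ P) = min(0.5, 0.5) = 0.5
  ((P ⊃ Q) ⊃ ((P ∨ P) ∧ P)): 0 ≤ 0.5, so result = 1
  (((P ⊃ Q) ⊃ ((P ∨ P) ∧ P)) ⊃ P): 1 > 0.5, so result = 0.5
Checking all 9 assignments confirms none give a value below 0.50.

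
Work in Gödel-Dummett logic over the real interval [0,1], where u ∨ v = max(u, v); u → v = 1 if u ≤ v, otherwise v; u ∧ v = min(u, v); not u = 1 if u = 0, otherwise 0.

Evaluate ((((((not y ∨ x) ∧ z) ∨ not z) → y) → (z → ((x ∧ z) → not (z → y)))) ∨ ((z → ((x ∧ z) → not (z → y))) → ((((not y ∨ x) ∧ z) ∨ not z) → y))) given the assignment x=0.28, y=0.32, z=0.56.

1.00

not y: Gödel ¬ of 0.32 = 0 (operand ≠ 0)
(not y ∨ x) = max(0, 0.28) = 0.28
((not y ∨ x) ∧ z) = min(0.28, 0.56) = 0.28
not z: Gödel ¬ of 0.56 = 0 (operand ≠ 0)
(((not y ∨ x) ∧ z) ∨ not z) = max(0.28, 0) = 0.28
((((not y ∨ x) ∧ z) ∨ not z) → y): 0.28 ≤ 0.32, so result = 1
(x ∧ z) = min(0.28, 0.56) = 0.28
(z → y): 0.56 > 0.32, so result = 0.32
not (z → y): Gödel ¬ of 0.32 = 0 (operand ≠ 0)
((x ∧ z) → not (z → y)): 0.28 > 0, so result = 0
(z → ((x ∧ z) → not (z → y))): 0.56 > 0, so result = 0
(((((not y ∨ x) ∧ z) ∨ not z) → y) → (z → ((x ∧ z) → not (z → y)))): 1 > 0, so result = 0
(x ∧ z) = min(0.28, 0.56) = 0.28
(z → y): 0.56 > 0.32, so result = 0.32
not (z → y): Gödel ¬ of 0.32 = 0 (operand ≠ 0)
((x ∧ z) → not (z → y)): 0.28 > 0, so result = 0
(z → ((x ∧ z) → not (z → y))): 0.56 > 0, so result = 0
not y: Gödel ¬ of 0.32 = 0 (operand ≠ 0)
(not y ∨ x) = max(0, 0.28) = 0.28
((not y ∨ x) ∧ z) = min(0.28, 0.56) = 0.28
not z: Gödel ¬ of 0.56 = 0 (operand ≠ 0)
(((not y ∨ x) ∧ z) ∨ not z) = max(0.28, 0) = 0.28
((((not y ∨ x) ∧ z) ∨ not z) → y): 0.28 ≤ 0.32, so result = 1
((z → ((x ∧ z) → not (z → y))) → ((((not y ∨ x) ∧ z) ∨ not z) → y)): 0 ≤ 1, so result = 1
((((((not y ∨ x) ∧ z) ∨ not z) → y) → (z → ((x ∧ z) → not (z → y)))) ∨ ((z → ((x ∧ z) → not (z → y))) → ((((not y ∨ x) ∧ z) ∨ not z) → y))) = max(0, 1) = 1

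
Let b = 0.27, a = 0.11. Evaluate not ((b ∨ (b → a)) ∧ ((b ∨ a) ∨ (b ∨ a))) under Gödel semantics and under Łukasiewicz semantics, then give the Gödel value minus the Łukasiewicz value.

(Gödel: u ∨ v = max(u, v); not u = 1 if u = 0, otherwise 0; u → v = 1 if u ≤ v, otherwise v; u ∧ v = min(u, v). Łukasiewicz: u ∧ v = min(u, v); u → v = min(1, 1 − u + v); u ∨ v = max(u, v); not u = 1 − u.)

Gödel evaluation:
  (b → a): 0.27 > 0.11, so result = 0.11
  (b ∨ (b → a)) = max(0.27, 0.11) = 0.27
  (b ∨ a) = max(0.27, 0.11) = 0.27
  (b ∨ a) = max(0.27, 0.11) = 0.27
  ((b ∨ a) ∨ (b ∨ a)) = max(0.27, 0.27) = 0.27
  ((b ∨ (b → a)) ∧ ((b ∨ a) ∨ (b ∨ a))) = min(0.27, 0.27) = 0.27
  not ((b ∨ (b → a)) ∧ ((b ∨ a) ∨ (b ∨ a))): Gödel ¬ of 0.27 = 0 (operand ≠ 0)
  Gödel value = 0
Łukasiewicz evaluation:
  (b → a): min(1, 1 − 0.27 + 0.11) = 0.84
  (b ∨ (b → a)) = max(0.27, 0.84) = 0.84
  (b ∨ a) = max(0.27, 0.11) = 0.27
  (b ∨ a) = max(0.27, 0.11) = 0.27
  ((b ∨ a) ∨ (b ∨ a)) = max(0.27, 0.27) = 0.27
  ((b ∨ (b → a)) ∧ ((b ∨ a) ∨ (b ∨ a))) = min(0.84, 0.27) = 0.27
  not ((b ∨ (b → a)) ∧ ((b ∨ a) ∨ (b ∨ a))): Łukasiewicz ¬ gives 1 − 0.27 = 0.73
  Łukasiewicz value = 0.73
Difference: 0 − 0.73 = -0.73

-0.73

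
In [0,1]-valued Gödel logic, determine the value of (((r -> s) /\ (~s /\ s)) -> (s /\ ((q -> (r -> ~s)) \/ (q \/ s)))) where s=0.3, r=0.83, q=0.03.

1.00

(r -> s): 0.83 > 0.3, so result = 0.3
~s: Gödel ¬ of 0.3 = 0 (operand ≠ 0)
(~s /\ s) = min(0, 0.3) = 0
((r -> s) /\ (~s /\ s)) = min(0.3, 0) = 0
~s: Gödel ¬ of 0.3 = 0 (operand ≠ 0)
(r -> ~s): 0.83 > 0, so result = 0
(q -> (r -> ~s)): 0.03 > 0, so result = 0
(q \/ s) = max(0.03, 0.3) = 0.3
((q -> (r -> ~s)) \/ (q \/ s)) = max(0, 0.3) = 0.3
(s /\ ((q -> (r -> ~s)) \/ (q \/ s))) = min(0.3, 0.3) = 0.3
(((r -> s) /\ (~s /\ s)) -> (s /\ ((q -> (r -> ~s)) \/ (q \/ s)))): 0 ≤ 0.3, so result = 1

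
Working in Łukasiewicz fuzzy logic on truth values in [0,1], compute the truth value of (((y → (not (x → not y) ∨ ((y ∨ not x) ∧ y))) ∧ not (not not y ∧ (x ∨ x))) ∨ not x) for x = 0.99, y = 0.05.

not y: Łukasiewicz ¬ gives 1 − 0.05 = 0.95
(x → not y): min(1, 1 − 0.99 + 0.95) = 0.96
not (x → not y): Łukasiewicz ¬ gives 1 − 0.96 = 0.04
not x: Łukasiewicz ¬ gives 1 − 0.99 = 0.01
(y ∨ not x) = max(0.05, 0.01) = 0.05
((y ∨ not x) ∧ y) = min(0.05, 0.05) = 0.05
(not (x → not y) ∨ ((y ∨ not x) ∧ y)) = max(0.04, 0.05) = 0.05
(y → (not (x → not y) ∨ ((y ∨ not x) ∧ y))): min(1, 1 − 0.05 + 0.05) = 1
not y: Łukasiewicz ¬ gives 1 − 0.05 = 0.95
not not y: Łukasiewicz ¬ gives 1 − 0.95 = 0.05
(x ∨ x) = max(0.99, 0.99) = 0.99
(not not y ∧ (x ∨ x)) = min(0.05, 0.99) = 0.05
not (not not y ∧ (x ∨ x)): Łukasiewicz ¬ gives 1 − 0.05 = 0.95
((y → (not (x → not y) ∨ ((y ∨ not x) ∧ y))) ∧ not (not not y ∧ (x ∨ x))) = min(1, 0.95) = 0.95
not x: Łukasiewicz ¬ gives 1 − 0.99 = 0.01
(((y → (not (x → not y) ∨ ((y ∨ not x) ∧ y))) ∧ not (not not y ∧ (x ∨ x))) ∨ not x) = max(0.95, 0.01) = 0.95

0.95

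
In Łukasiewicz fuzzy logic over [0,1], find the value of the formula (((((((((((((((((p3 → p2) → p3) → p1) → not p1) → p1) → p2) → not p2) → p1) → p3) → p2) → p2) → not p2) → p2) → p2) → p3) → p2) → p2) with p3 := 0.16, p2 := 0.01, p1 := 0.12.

0.17

(p3 → p2): min(1, 1 − 0.16 + 0.01) = 0.85
((p3 → p2) → p3): min(1, 1 − 0.85 + 0.16) = 0.31
(((p3 → p2) → p3) → p1): min(1, 1 − 0.31 + 0.12) = 0.81
not p1: Łukasiewicz ¬ gives 1 − 0.12 = 0.88
((((p3 → p2) → p3) → p1) → not p1): min(1, 1 − 0.81 + 0.88) = 1
(((((p3 → p2) → p3) → p1) → not p1) → p1): min(1, 1 − 1 + 0.12) = 0.12
((((((p3 → p2) → p3) → p1) → not p1) → p1) → p2): min(1, 1 − 0.12 + 0.01) = 0.89
not p2: Łukasiewicz ¬ gives 1 − 0.01 = 0.99
(((((((p3 → p2) → p3) → p1) → not p1) → p1) → p2) → not p2): min(1, 1 − 0.89 + 0.99) = 1
((((((((p3 → p2) → p3) → p1) → not p1) → p1) → p2) → not p2) → p1): min(1, 1 − 1 + 0.12) = 0.12
(((((((((p3 → p2) → p3) → p1) → not p1) → p1) → p2) → not p2) → p1) → p3): min(1, 1 − 0.12 + 0.16) = 1
((((((((((p3 → p2) → p3) → p1) → not p1) → p1) → p2) → not p2) → p1) → p3) → p2): min(1, 1 − 1 + 0.01) = 0.01
(((((((((((p3 → p2) → p3) → p1) → not p1) → p1) → p2) → not p2) → p1) → p3) → p2) → p2): min(1, 1 − 0.01 + 0.01) = 1
not p2: Łukasiewicz ¬ gives 1 − 0.01 = 0.99
((((((((((((p3 → p2) → p3) → p1) → not p1) → p1) → p2) → not p2) → p1) → p3) → p2) → p2) → not p2): min(1, 1 − 1 + 0.99) = 0.99
(((((((((((((p3 → p2) → p3) → p1) → not p1) → p1) → p2) → not p2) → p1) → p3) → p2) → p2) → not p2) → p2): min(1, 1 − 0.99 + 0.01) = 0.02
((((((((((((((p3 → p2) → p3) → p1) → not p1) → p1) → p2) → not p2) → p1) → p3) → p2) → p2) → not p2) → p2) → p2): min(1, 1 − 0.02 + 0.01) = 0.99
(((((((((((((((p3 → p2) → p3) → p1) → not p1) → p1) → p2) → not p2) → p1) → p3) → p2) → p2) → not p2) → p2) → p2) → p3): min(1, 1 − 0.99 + 0.16) = 0.17
((((((((((((((((p3 → p2) → p3) → p1) → not p1) → p1) → p2) → not p2) → p1) → p3) → p2) → p2) → not p2) → p2) → p2) → p3) → p2): min(1, 1 − 0.17 + 0.01) = 0.84
(((((((((((((((((p3 → p2) → p3) → p1) → not p1) → p1) → p2) → not p2) → p1) → p3) → p2) → p2) → not p2) → p2) → p2) → p3) → p2) → p2): min(1, 1 − 0.84 + 0.01) = 0.17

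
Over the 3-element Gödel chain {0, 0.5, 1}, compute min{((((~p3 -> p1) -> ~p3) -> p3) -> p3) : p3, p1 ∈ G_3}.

0.50

The minimum is attained at p3 = 0.5, p1 = 0:
  ~p3: Gödel ¬ of 0.5 = 0 (operand ≠ 0)
  (~p3 -> p1): 0 ≤ 0, so result = 1
  ~p3: Gödel ¬ of 0.5 = 0 (operand ≠ 0)
  ((~p3 -> p1) -> ~p3): 1 > 0, so result = 0
  (((~p3 -> p1) -> ~p3) -> p3): 0 ≤ 0.5, so result = 1
  ((((~p3 -> p1) -> ~p3) -> p3) -> p3): 1 > 0.5, so result = 0.5
Checking all 9 assignments confirms none give a value below 0.50.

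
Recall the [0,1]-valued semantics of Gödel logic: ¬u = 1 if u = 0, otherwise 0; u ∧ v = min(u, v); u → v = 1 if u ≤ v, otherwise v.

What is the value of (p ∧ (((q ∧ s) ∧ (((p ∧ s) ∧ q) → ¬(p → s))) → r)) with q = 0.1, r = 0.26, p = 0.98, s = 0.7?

(q ∧ s) = min(0.1, 0.7) = 0.1
(p ∧ s) = min(0.98, 0.7) = 0.7
((p ∧ s) ∧ q) = min(0.7, 0.1) = 0.1
(p → s): 0.98 > 0.7, so result = 0.7
¬(p → s): Gödel ¬ of 0.7 = 0 (operand ≠ 0)
(((p ∧ s) ∧ q) → ¬(p → s)): 0.1 > 0, so result = 0
((q ∧ s) ∧ (((p ∧ s) ∧ q) → ¬(p → s))) = min(0.1, 0) = 0
(((q ∧ s) ∧ (((p ∧ s) ∧ q) → ¬(p → s))) → r): 0 ≤ 0.26, so result = 1
(p ∧ (((q ∧ s) ∧ (((p ∧ s) ∧ q) → ¬(p → s))) → r)) = min(0.98, 1) = 0.98

0.98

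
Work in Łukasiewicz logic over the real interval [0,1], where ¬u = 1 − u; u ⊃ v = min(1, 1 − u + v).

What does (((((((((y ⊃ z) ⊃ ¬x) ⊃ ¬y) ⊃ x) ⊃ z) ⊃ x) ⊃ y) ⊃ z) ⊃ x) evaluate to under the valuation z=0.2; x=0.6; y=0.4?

0.80

(y ⊃ z): min(1, 1 − 0.4 + 0.2) = 0.8
¬x: Łukasiewicz ¬ gives 1 − 0.6 = 0.4
((y ⊃ z) ⊃ ¬x): min(1, 1 − 0.8 + 0.4) = 0.6
¬y: Łukasiewicz ¬ gives 1 − 0.4 = 0.6
(((y ⊃ z) ⊃ ¬x) ⊃ ¬y): min(1, 1 − 0.6 + 0.6) = 1
((((y ⊃ z) ⊃ ¬x) ⊃ ¬y) ⊃ x): min(1, 1 − 1 + 0.6) = 0.6
(((((y ⊃ z) ⊃ ¬x) ⊃ ¬y) ⊃ x) ⊃ z): min(1, 1 − 0.6 + 0.2) = 0.6
((((((y ⊃ z) ⊃ ¬x) ⊃ ¬y) ⊃ x) ⊃ z) ⊃ x): min(1, 1 − 0.6 + 0.6) = 1
(((((((y ⊃ z) ⊃ ¬x) ⊃ ¬y) ⊃ x) ⊃ z) ⊃ x) ⊃ y): min(1, 1 − 1 + 0.4) = 0.4
((((((((y ⊃ z) ⊃ ¬x) ⊃ ¬y) ⊃ x) ⊃ z) ⊃ x) ⊃ y) ⊃ z): min(1, 1 − 0.4 + 0.2) = 0.8
(((((((((y ⊃ z) ⊃ ¬x) ⊃ ¬y) ⊃ x) ⊃ z) ⊃ x) ⊃ y) ⊃ z) ⊃ x): min(1, 1 − 0.8 + 0.6) = 0.8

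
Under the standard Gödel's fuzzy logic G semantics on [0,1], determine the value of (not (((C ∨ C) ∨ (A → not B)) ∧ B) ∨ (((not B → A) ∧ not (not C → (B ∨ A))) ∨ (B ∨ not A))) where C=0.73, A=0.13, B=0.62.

(C ∨ C) = max(0.73, 0.73) = 0.73
not B: Gödel ¬ of 0.62 = 0 (operand ≠ 0)
(A → not B): 0.13 > 0, so result = 0
((C ∨ C) ∨ (A → not B)) = max(0.73, 0) = 0.73
(((C ∨ C) ∨ (A → not B)) ∧ B) = min(0.73, 0.62) = 0.62
not (((C ∨ C) ∨ (A → not B)) ∧ B): Gödel ¬ of 0.62 = 0 (operand ≠ 0)
not B: Gödel ¬ of 0.62 = 0 (operand ≠ 0)
(not B → A): 0 ≤ 0.13, so result = 1
not C: Gödel ¬ of 0.73 = 0 (operand ≠ 0)
(B ∨ A) = max(0.62, 0.13) = 0.62
(not C → (B ∨ A)): 0 ≤ 0.62, so result = 1
not (not C → (B ∨ A)): Gödel ¬ of 1 = 0 (operand ≠ 0)
((not B → A) ∧ not (not C → (B ∨ A))) = min(1, 0) = 0
not A: Gödel ¬ of 0.13 = 0 (operand ≠ 0)
(B ∨ not A) = max(0.62, 0) = 0.62
(((not B → A) ∧ not (not C → (B ∨ A))) ∨ (B ∨ not A)) = max(0, 0.62) = 0.62
(not (((C ∨ C) ∨ (A → not B)) ∧ B) ∨ (((not B → A) ∧ not (not C → (B ∨ A))) ∨ (B ∨ not A))) = max(0, 0.62) = 0.62

0.62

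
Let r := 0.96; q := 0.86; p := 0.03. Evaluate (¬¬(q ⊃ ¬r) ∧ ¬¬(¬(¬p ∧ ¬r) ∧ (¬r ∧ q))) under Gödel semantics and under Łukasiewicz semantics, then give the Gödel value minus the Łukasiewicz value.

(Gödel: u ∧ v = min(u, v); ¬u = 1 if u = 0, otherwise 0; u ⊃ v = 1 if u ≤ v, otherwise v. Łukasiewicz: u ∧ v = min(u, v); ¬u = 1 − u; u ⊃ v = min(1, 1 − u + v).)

Gödel evaluation:
  ¬r: Gödel ¬ of 0.96 = 0 (operand ≠ 0)
  (q ⊃ ¬r): 0.86 > 0, so result = 0
  ¬(q ⊃ ¬r): Gödel ¬ of 0 = 1 (operand is 0)
  ¬¬(q ⊃ ¬r): Gödel ¬ of 1 = 0 (operand ≠ 0)
  ¬p: Gödel ¬ of 0.03 = 0 (operand ≠ 0)
  ¬r: Gödel ¬ of 0.96 = 0 (operand ≠ 0)
  (¬p ∧ ¬r) = min(0, 0) = 0
  ¬(¬p ∧ ¬r): Gödel ¬ of 0 = 1 (operand is 0)
  ¬r: Gödel ¬ of 0.96 = 0 (operand ≠ 0)
  (¬r ∧ q) = min(0, 0.86) = 0
  (¬(¬p ∧ ¬r) ∧ (¬r ∧ q)) = min(1, 0) = 0
  ¬(¬(¬p ∧ ¬r) ∧ (¬r ∧ q)): Gödel ¬ of 0 = 1 (operand is 0)
  ¬¬(¬(¬p ∧ ¬r) ∧ (¬r ∧ q)): Gödel ¬ of 1 = 0 (operand ≠ 0)
  (¬¬(q ⊃ ¬r) ∧ ¬¬(¬(¬p ∧ ¬r) ∧ (¬r ∧ q))) = min(0, 0) = 0
  Gödel value = 0
Łukasiewicz evaluation:
  ¬r: Łukasiewicz ¬ gives 1 − 0.96 = 0.04
  (q ⊃ ¬r): min(1, 1 − 0.86 + 0.04) = 0.18
  ¬(q ⊃ ¬r): Łukasiewicz ¬ gives 1 − 0.18 = 0.82
  ¬¬(q ⊃ ¬r): Łukasiewicz ¬ gives 1 − 0.82 = 0.18
  ¬p: Łukasiewicz ¬ gives 1 − 0.03 = 0.97
  ¬r: Łukasiewicz ¬ gives 1 − 0.96 = 0.04
  (¬p ∧ ¬r) = min(0.97, 0.04) = 0.04
  ¬(¬p ∧ ¬r): Łukasiewicz ¬ gives 1 − 0.04 = 0.96
  ¬r: Łukasiewicz ¬ gives 1 − 0.96 = 0.04
  (¬r ∧ q) = min(0.04, 0.86) = 0.04
  (¬(¬p ∧ ¬r) ∧ (¬r ∧ q)) = min(0.96, 0.04) = 0.04
  ¬(¬(¬p ∧ ¬r) ∧ (¬r ∧ q)): Łukasiewicz ¬ gives 1 − 0.04 = 0.96
  ¬¬(¬(¬p ∧ ¬r) ∧ (¬r ∧ q)): Łukasiewicz ¬ gives 1 − 0.96 = 0.04
  (¬¬(q ⊃ ¬r) ∧ ¬¬(¬(¬p ∧ ¬r) ∧ (¬r ∧ q))) = min(0.18, 0.04) = 0.04
  Łukasiewicz value = 0.04
Difference: 0 − 0.04 = -0.04

-0.04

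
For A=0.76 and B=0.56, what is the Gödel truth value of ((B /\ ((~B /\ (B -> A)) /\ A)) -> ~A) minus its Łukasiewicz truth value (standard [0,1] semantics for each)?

Gödel evaluation:
  ~B: Gödel ¬ of 0.56 = 0 (operand ≠ 0)
  (B -> A): 0.56 ≤ 0.76, so result = 1
  (~B /\ (B -> A)) = min(0, 1) = 0
  ((~B /\ (B -> A)) /\ A) = min(0, 0.76) = 0
  (B /\ ((~B /\ (B -> A)) /\ A)) = min(0.56, 0) = 0
  ~A: Gödel ¬ of 0.76 = 0 (operand ≠ 0)
  ((B /\ ((~B /\ (B -> A)) /\ A)) -> ~A): 0 ≤ 0, so result = 1
  Gödel value = 1
Łukasiewicz evaluation:
  ~B: Łukasiewicz ¬ gives 1 − 0.56 = 0.44
  (B -> A): min(1, 1 − 0.56 + 0.76) = 1
  (~B /\ (B -> A)) = min(0.44, 1) = 0.44
  ((~B /\ (B -> A)) /\ A) = min(0.44, 0.76) = 0.44
  (B /\ ((~B /\ (B -> A)) /\ A)) = min(0.56, 0.44) = 0.44
  ~A: Łukasiewicz ¬ gives 1 − 0.76 = 0.24
  ((B /\ ((~B /\ (B -> A)) /\ A)) -> ~A): min(1, 1 − 0.44 + 0.24) = 0.8
  Łukasiewicz value = 0.8
Difference: 1 − 0.8 = 0.20

0.20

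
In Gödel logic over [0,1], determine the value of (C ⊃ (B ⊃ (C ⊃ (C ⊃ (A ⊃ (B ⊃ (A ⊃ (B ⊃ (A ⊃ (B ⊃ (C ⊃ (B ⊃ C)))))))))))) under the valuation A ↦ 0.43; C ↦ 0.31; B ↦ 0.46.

(B ⊃ C): 0.46 > 0.31, so result = 0.31
(C ⊃ (B ⊃ C)): 0.31 ≤ 0.31, so result = 1
(B ⊃ (C ⊃ (B ⊃ C))): 0.46 ≤ 1, so result = 1
(A ⊃ (B ⊃ (C ⊃ (B ⊃ C)))): 0.43 ≤ 1, so result = 1
(B ⊃ (A ⊃ (B ⊃ (C ⊃ (B ⊃ C))))): 0.46 ≤ 1, so result = 1
(A ⊃ (B ⊃ (A ⊃ (B ⊃ (C ⊃ (B ⊃ C)))))): 0.43 ≤ 1, so result = 1
(B ⊃ (A ⊃ (B ⊃ (A ⊃ (B ⊃ (C ⊃ (B ⊃ C))))))): 0.46 ≤ 1, so result = 1
(A ⊃ (B ⊃ (A ⊃ (B ⊃ (A ⊃ (B ⊃ (C ⊃ (B ⊃ C)))))))): 0.43 ≤ 1, so result = 1
(C ⊃ (A ⊃ (B ⊃ (A ⊃ (B ⊃ (A ⊃ (B ⊃ (C ⊃ (B ⊃ C))))))))): 0.31 ≤ 1, so result = 1
(C ⊃ (C ⊃ (A ⊃ (B ⊃ (A ⊃ (B ⊃ (A ⊃ (B ⊃ (C ⊃ (B ⊃ C)))))))))): 0.31 ≤ 1, so result = 1
(B ⊃ (C ⊃ (C ⊃ (A ⊃ (B ⊃ (A ⊃ (B ⊃ (A ⊃ (B ⊃ (C ⊃ (B ⊃ C))))))))))): 0.46 ≤ 1, so result = 1
(C ⊃ (B ⊃ (C ⊃ (C ⊃ (A ⊃ (B ⊃ (A ⊃ (B ⊃ (A ⊃ (B ⊃ (C ⊃ (B ⊃ C)))))))))))): 0.31 ≤ 1, so result = 1

1.00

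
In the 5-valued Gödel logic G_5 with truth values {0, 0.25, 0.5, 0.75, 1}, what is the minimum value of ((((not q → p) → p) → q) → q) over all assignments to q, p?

0.25

The minimum is attained at q = 0.25, p = 0:
  not q: Gödel ¬ of 0.25 = 0 (operand ≠ 0)
  (not q → p): 0 ≤ 0, so result = 1
  ((not q → p) → p): 1 > 0, so result = 0
  (((not q → p) → p) → q): 0 ≤ 0.25, so result = 1
  ((((not q → p) → p) → q) → q): 1 > 0.25, so result = 0.25
Checking all 25 assignments confirms none give a value below 0.25.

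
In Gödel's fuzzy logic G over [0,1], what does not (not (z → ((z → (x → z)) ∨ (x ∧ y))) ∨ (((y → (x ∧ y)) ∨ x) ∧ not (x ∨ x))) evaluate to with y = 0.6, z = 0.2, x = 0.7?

1.00

(x → z): 0.7 > 0.2, so result = 0.2
(z → (x → z)): 0.2 ≤ 0.2, so result = 1
(x ∧ y) = min(0.7, 0.6) = 0.6
((z → (x → z)) ∨ (x ∧ y)) = max(1, 0.6) = 1
(z → ((z → (x → z)) ∨ (x ∧ y))): 0.2 ≤ 1, so result = 1
not (z → ((z → (x → z)) ∨ (x ∧ y))): Gödel ¬ of 1 = 0 (operand ≠ 0)
(x ∧ y) = min(0.7, 0.6) = 0.6
(y → (x ∧ y)): 0.6 ≤ 0.6, so result = 1
((y → (x ∧ y)) ∨ x) = max(1, 0.7) = 1
(x ∨ x) = max(0.7, 0.7) = 0.7
not (x ∨ x): Gödel ¬ of 0.7 = 0 (operand ≠ 0)
(((y → (x ∧ y)) ∨ x) ∧ not (x ∨ x)) = min(1, 0) = 0
(not (z → ((z → (x → z)) ∨ (x ∧ y))) ∨ (((y → (x ∧ y)) ∨ x) ∧ not (x ∨ x))) = max(0, 0) = 0
not (not (z → ((z → (x → z)) ∨ (x ∧ y))) ∨ (((y → (x ∧ y)) ∨ x) ∧ not (x ∨ x))): Gödel ¬ of 0 = 1 (operand is 0)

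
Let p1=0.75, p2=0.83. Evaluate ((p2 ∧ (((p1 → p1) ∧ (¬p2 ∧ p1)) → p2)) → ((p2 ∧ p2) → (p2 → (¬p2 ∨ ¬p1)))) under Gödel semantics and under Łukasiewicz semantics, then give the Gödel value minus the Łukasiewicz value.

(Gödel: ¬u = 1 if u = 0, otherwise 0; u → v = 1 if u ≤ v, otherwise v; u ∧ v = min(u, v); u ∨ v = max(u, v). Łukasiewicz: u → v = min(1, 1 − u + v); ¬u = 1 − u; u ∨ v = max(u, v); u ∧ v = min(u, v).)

Gödel evaluation:
  (p1 → p1): 0.75 ≤ 0.75, so result = 1
  ¬p2: Gödel ¬ of 0.83 = 0 (operand ≠ 0)
  (¬p2 ∧ p1) = min(0, 0.75) = 0
  ((p1 → p1) ∧ (¬p2 ∧ p1)) = min(1, 0) = 0
  (((p1 → p1) ∧ (¬p2 ∧ p1)) → p2): 0 ≤ 0.83, so result = 1
  (p2 ∧ (((p1 → p1) ∧ (¬p2 ∧ p1)) → p2)) = min(0.83, 1) = 0.83
  (p2 ∧ p2) = min(0.83, 0.83) = 0.83
  ¬p2: Gödel ¬ of 0.83 = 0 (operand ≠ 0)
  ¬p1: Gödel ¬ of 0.75 = 0 (operand ≠ 0)
  (¬p2 ∨ ¬p1) = max(0, 0) = 0
  (p2 → (¬p2 ∨ ¬p1)): 0.83 > 0, so result = 0
  ((p2 ∧ p2) → (p2 → (¬p2 ∨ ¬p1))): 0.83 > 0, so result = 0
  ((p2 ∧ (((p1 → p1) ∧ (¬p2 ∧ p1)) → p2)) → ((p2 ∧ p2) → (p2 → (¬p2 ∨ ¬p1)))): 0.83 > 0, so result = 0
  Gödel value = 0
Łukasiewicz evaluation:
  (p1 → p1): min(1, 1 − 0.75 + 0.75) = 1
  ¬p2: Łukasiewicz ¬ gives 1 − 0.83 = 0.17
  (¬p2 ∧ p1) = min(0.17, 0.75) = 0.17
  ((p1 → p1) ∧ (¬p2 ∧ p1)) = min(1, 0.17) = 0.17
  (((p1 → p1) ∧ (¬p2 ∧ p1)) → p2): min(1, 1 − 0.17 + 0.83) = 1
  (p2 ∧ (((p1 → p1) ∧ (¬p2 ∧ p1)) → p2)) = min(0.83, 1) = 0.83
  (p2 ∧ p2) = min(0.83, 0.83) = 0.83
  ¬p2: Łukasiewicz ¬ gives 1 − 0.83 = 0.17
  ¬p1: Łukasiewicz ¬ gives 1 − 0.75 = 0.25
  (¬p2 ∨ ¬p1) = max(0.17, 0.25) = 0.25
  (p2 → (¬p2 ∨ ¬p1)): min(1, 1 − 0.83 + 0.25) = 0.42
  ((p2 ∧ p2) → (p2 → (¬p2 ∨ ¬p1))): min(1, 1 − 0.83 + 0.42) = 0.59
  ((p2 ∧ (((p1 → p1) ∧ (¬p2 ∧ p1)) → p2)) → ((p2 ∧ p2) → (p2 → (¬p2 ∨ ¬p1)))): min(1, 1 − 0.83 + 0.59) = 0.76
  Łukasiewicz value = 0.76
Difference: 0 − 0.76 = -0.76

-0.76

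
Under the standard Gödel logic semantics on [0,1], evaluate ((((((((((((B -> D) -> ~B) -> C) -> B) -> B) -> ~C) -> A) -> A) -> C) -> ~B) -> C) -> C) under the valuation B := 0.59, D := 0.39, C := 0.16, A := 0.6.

(B -> D): 0.59 > 0.39, so result = 0.39
~B: Gödel ¬ of 0.59 = 0 (operand ≠ 0)
((B -> D) -> ~B): 0.39 > 0, so result = 0
(((B -> D) -> ~B) -> C): 0 ≤ 0.16, so result = 1
((((B -> D) -> ~B) -> C) -> B): 1 > 0.59, so result = 0.59
(((((B -> D) -> ~B) -> C) -> B) -> B): 0.59 ≤ 0.59, so result = 1
~C: Gödel ¬ of 0.16 = 0 (operand ≠ 0)
((((((B -> D) -> ~B) -> C) -> B) -> B) -> ~C): 1 > 0, so result = 0
(((((((B -> D) -> ~B) -> C) -> B) -> B) -> ~C) -> A): 0 ≤ 0.6, so result = 1
((((((((B -> D) -> ~B) -> C) -> B) -> B) -> ~C) -> A) -> A): 1 > 0.6, so result = 0.6
(((((((((B -> D) -> ~B) -> C) -> B) -> B) -> ~C) -> A) -> A) -> C): 0.6 > 0.16, so result = 0.16
~B: Gödel ¬ of 0.59 = 0 (operand ≠ 0)
((((((((((B -> D) -> ~B) -> C) -> B) -> B) -> ~C) -> A) -> A) -> C) -> ~B): 0.16 > 0, so result = 0
(((((((((((B -> D) -> ~B) -> C) -> B) -> B) -> ~C) -> A) -> A) -> C) -> ~B) -> C): 0 ≤ 0.16, so result = 1
((((((((((((B -> D) -> ~B) -> C) -> B) -> B) -> ~C) -> A) -> A) -> C) -> ~B) -> C) -> C): 1 > 0.16, so result = 0.16

0.16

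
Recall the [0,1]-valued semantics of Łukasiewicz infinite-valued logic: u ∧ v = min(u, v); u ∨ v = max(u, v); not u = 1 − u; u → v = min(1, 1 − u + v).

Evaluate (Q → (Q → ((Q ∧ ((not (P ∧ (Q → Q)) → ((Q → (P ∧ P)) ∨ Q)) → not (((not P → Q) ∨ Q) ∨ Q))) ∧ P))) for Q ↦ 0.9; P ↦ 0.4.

(Q → Q): min(1, 1 − 0.9 + 0.9) = 1
(P ∧ (Q → Q)) = min(0.4, 1) = 0.4
not (P ∧ (Q → Q)): Łukasiewicz ¬ gives 1 − 0.4 = 0.6
(P ∧ P) = min(0.4, 0.4) = 0.4
(Q → (P ∧ P)): min(1, 1 − 0.9 + 0.4) = 0.5
((Q → (P ∧ P)) ∨ Q) = max(0.5, 0.9) = 0.9
(not (P ∧ (Q → Q)) → ((Q → (P ∧ P)) ∨ Q)): min(1, 1 − 0.6 + 0.9) = 1
not P: Łukasiewicz ¬ gives 1 − 0.4 = 0.6
(not P → Q): min(1, 1 − 0.6 + 0.9) = 1
((not P → Q) ∨ Q) = max(1, 0.9) = 1
(((not P → Q) ∨ Q) ∨ Q) = max(1, 0.9) = 1
not (((not P → Q) ∨ Q) ∨ Q): Łukasiewicz ¬ gives 1 − 1 = 0
((not (P ∧ (Q → Q)) → ((Q → (P ∧ P)) ∨ Q)) → not (((not P → Q) ∨ Q) ∨ Q)): min(1, 1 − 1 + 0) = 0
(Q ∧ ((not (P ∧ (Q → Q)) → ((Q → (P ∧ P)) ∨ Q)) → not (((not P → Q) ∨ Q) ∨ Q))) = min(0.9, 0) = 0
((Q ∧ ((not (P ∧ (Q → Q)) → ((Q → (P ∧ P)) ∨ Q)) → not (((not P → Q) ∨ Q) ∨ Q))) ∧ P) = min(0, 0.4) = 0
(Q → ((Q ∧ ((not (P ∧ (Q → Q)) → ((Q → (P ∧ P)) ∨ Q)) → not (((not P → Q) ∨ Q) ∨ Q))) ∧ P)): min(1, 1 − 0.9 + 0) = 0.1
(Q → (Q → ((Q ∧ ((not (P ∧ (Q → Q)) → ((Q → (P ∧ P)) ∨ Q)) → not (((not P → Q) ∨ Q) ∨ Q))) ∧ P))): min(1, 1 − 0.9 + 0.1) = 0.2

0.20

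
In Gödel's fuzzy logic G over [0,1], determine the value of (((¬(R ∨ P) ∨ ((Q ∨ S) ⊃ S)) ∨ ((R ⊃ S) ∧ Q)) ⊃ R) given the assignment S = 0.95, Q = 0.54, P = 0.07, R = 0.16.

0.16

(R ∨ P) = max(0.16, 0.07) = 0.16
¬(R ∨ P): Gödel ¬ of 0.16 = 0 (operand ≠ 0)
(Q ∨ S) = max(0.54, 0.95) = 0.95
((Q ∨ S) ⊃ S): 0.95 ≤ 0.95, so result = 1
(¬(R ∨ P) ∨ ((Q ∨ S) ⊃ S)) = max(0, 1) = 1
(R ⊃ S): 0.16 ≤ 0.95, so result = 1
((R ⊃ S) ∧ Q) = min(1, 0.54) = 0.54
((¬(R ∨ P) ∨ ((Q ∨ S) ⊃ S)) ∨ ((R ⊃ S) ∧ Q)) = max(1, 0.54) = 1
(((¬(R ∨ P) ∨ ((Q ∨ S) ⊃ S)) ∨ ((R ⊃ S) ∧ Q)) ⊃ R): 1 > 0.16, so result = 0.16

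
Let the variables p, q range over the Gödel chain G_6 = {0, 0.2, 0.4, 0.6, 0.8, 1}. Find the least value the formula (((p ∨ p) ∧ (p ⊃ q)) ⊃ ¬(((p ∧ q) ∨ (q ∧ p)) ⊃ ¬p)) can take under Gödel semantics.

Every assignment gives 1. For instance at p = 0, q = 0:
  (p ∨ p) = max(0, 0) = 0
  (p ⊃ q): 0 ≤ 0, so result = 1
  ((p ∨ p) ∧ (p ⊃ q)) = min(0, 1) = 0
  (p ∧ q) = min(0, 0) = 0
  (q ∧ p) = min(0, 0) = 0
  ((p ∧ q) ∨ (q ∧ p)) = max(0, 0) = 0
  ¬p: Gödel ¬ of 0 = 1 (operand is 0)
  (((p ∧ q) ∨ (q ∧ p)) ⊃ ¬p): 0 ≤ 1, so result = 1
  ¬(((p ∧ q) ∨ (q ∧ p)) ⊃ ¬p): Gödel ¬ of 1 = 0 (operand ≠ 0)
  (((p ∨ p) ∧ (p ⊃ q)) ⊃ ¬(((p ∧ q) ∨ (q ∧ p)) ⊃ ¬p)): 0 ≤ 0, so result = 1
All 36 assignments give value 1 — the formula is a G_6-tautology.

1.00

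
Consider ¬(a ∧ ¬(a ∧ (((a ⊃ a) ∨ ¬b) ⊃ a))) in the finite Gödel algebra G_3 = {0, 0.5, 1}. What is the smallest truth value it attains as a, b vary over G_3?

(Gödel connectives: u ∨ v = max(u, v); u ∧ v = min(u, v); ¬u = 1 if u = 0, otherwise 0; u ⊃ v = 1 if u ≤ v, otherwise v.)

Every assignment gives 1. For instance at a = 0, b = 0:
  (a ⊃ a): 0 ≤ 0, so result = 1
  ¬b: Gödel ¬ of 0 = 1 (operand is 0)
  ((a ⊃ a) ∨ ¬b) = max(1, 1) = 1
  (((a ⊃ a) ∨ ¬b) ⊃ a): 1 > 0, so result = 0
  (a ∧ (((a ⊃ a) ∨ ¬b) ⊃ a)) = min(0, 0) = 0
  ¬(a ∧ (((a ⊃ a) ∨ ¬b) ⊃ a)): Gödel ¬ of 0 = 1 (operand is 0)
  (a ∧ ¬(a ∧ (((a ⊃ a) ∨ ¬b) ⊃ a))) = min(0, 1) = 0
  ¬(a ∧ ¬(a ∧ (((a ⊃ a) ∨ ¬b) ⊃ a))): Gödel ¬ of 0 = 1 (operand is 0)
All 9 assignments give value 1 — the formula is a G_3-tautology.

1.00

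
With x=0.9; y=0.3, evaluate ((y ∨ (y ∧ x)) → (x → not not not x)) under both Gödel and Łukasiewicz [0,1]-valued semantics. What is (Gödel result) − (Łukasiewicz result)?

-0.90

Gödel evaluation:
  (y ∧ x) = min(0.3, 0.9) = 0.3
  (y ∨ (y ∧ x)) = max(0.3, 0.3) = 0.3
  not x: Gödel ¬ of 0.9 = 0 (operand ≠ 0)
  not not x: Gödel ¬ of 0 = 1 (operand is 0)
  not not not x: Gödel ¬ of 1 = 0 (operand ≠ 0)
  (x → not not not x): 0.9 > 0, so result = 0
  ((y ∨ (y ∧ x)) → (x → not not not x)): 0.3 > 0, so result = 0
  Gödel value = 0
Łukasiewicz evaluation:
  (y ∧ x) = min(0.3, 0.9) = 0.3
  (y ∨ (y ∧ x)) = max(0.3, 0.3) = 0.3
  not x: Łukasiewicz ¬ gives 1 − 0.9 = 0.1
  not not x: Łukasiewicz ¬ gives 1 − 0.1 = 0.9
  not not not x: Łukasiewicz ¬ gives 1 − 0.9 = 0.1
  (x → not not not x): min(1, 1 − 0.9 + 0.1) = 0.2
  ((y ∨ (y ∧ x)) → (x → not not not x)): min(1, 1 − 0.3 + 0.2) = 0.9
  Łukasiewicz value = 0.9
Difference: 0 − 0.9 = -0.90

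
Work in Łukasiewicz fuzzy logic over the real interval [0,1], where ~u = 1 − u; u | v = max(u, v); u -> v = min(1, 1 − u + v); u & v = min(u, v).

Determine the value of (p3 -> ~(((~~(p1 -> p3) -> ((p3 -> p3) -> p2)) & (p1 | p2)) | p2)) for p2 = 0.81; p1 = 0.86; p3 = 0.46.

0.68

(p1 -> p3): min(1, 1 − 0.86 + 0.46) = 0.6
~(p1 -> p3): Łukasiewicz ¬ gives 1 − 0.6 = 0.4
~~(p1 -> p3): Łukasiewicz ¬ gives 1 − 0.4 = 0.6
(p3 -> p3): min(1, 1 − 0.46 + 0.46) = 1
((p3 -> p3) -> p2): min(1, 1 − 1 + 0.81) = 0.81
(~~(p1 -> p3) -> ((p3 -> p3) -> p2)): min(1, 1 − 0.6 + 0.81) = 1
(p1 | p2) = max(0.86, 0.81) = 0.86
((~~(p1 -> p3) -> ((p3 -> p3) -> p2)) & (p1 | p2)) = min(1, 0.86) = 0.86
(((~~(p1 -> p3) -> ((p3 -> p3) -> p2)) & (p1 | p2)) | p2) = max(0.86, 0.81) = 0.86
~(((~~(p1 -> p3) -> ((p3 -> p3) -> p2)) & (p1 | p2)) | p2): Łukasiewicz ¬ gives 1 − 0.86 = 0.14
(p3 -> ~(((~~(p1 -> p3) -> ((p3 -> p3) -> p2)) & (p1 | p2)) | p2)): min(1, 1 − 0.46 + 0.14) = 0.68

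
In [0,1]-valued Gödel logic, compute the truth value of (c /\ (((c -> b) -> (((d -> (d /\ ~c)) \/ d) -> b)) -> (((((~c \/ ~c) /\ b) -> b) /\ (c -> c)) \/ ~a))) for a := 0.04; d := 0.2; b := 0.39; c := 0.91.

0.91

(c -> b): 0.91 > 0.39, so result = 0.39
~c: Gödel ¬ of 0.91 = 0 (operand ≠ 0)
(d /\ ~c) = min(0.2, 0) = 0
(d -> (d /\ ~c)): 0.2 > 0, so result = 0
((d -> (d /\ ~c)) \/ d) = max(0, 0.2) = 0.2
(((d -> (d /\ ~c)) \/ d) -> b): 0.2 ≤ 0.39, so result = 1
((c -> b) -> (((d -> (d /\ ~c)) \/ d) -> b)): 0.39 ≤ 1, so result = 1
~c: Gödel ¬ of 0.91 = 0 (operand ≠ 0)
~c: Gödel ¬ of 0.91 = 0 (operand ≠ 0)
(~c \/ ~c) = max(0, 0) = 0
((~c \/ ~c) /\ b) = min(0, 0.39) = 0
(((~c \/ ~c) /\ b) -> b): 0 ≤ 0.39, so result = 1
(c -> c): 0.91 ≤ 0.91, so result = 1
((((~c \/ ~c) /\ b) -> b) /\ (c -> c)) = min(1, 1) = 1
~a: Gödel ¬ of 0.04 = 0 (operand ≠ 0)
(((((~c \/ ~c) /\ b) -> b) /\ (c -> c)) \/ ~a) = max(1, 0) = 1
(((c -> b) -> (((d -> (d /\ ~c)) \/ d) -> b)) -> (((((~c \/ ~c) /\ b) -> b) /\ (c -> c)) \/ ~a)): 1 ≤ 1, so result = 1
(c /\ (((c -> b) -> (((d -> (d /\ ~c)) \/ d) -> b)) -> (((((~c \/ ~c) /\ b) -> b) /\ (c -> c)) \/ ~a))) = min(0.91, 1) = 0.91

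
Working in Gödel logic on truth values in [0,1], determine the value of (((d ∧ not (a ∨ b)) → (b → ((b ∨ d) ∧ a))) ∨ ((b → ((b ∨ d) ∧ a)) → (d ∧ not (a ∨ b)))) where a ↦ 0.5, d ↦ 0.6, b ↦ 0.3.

1.00

(a ∨ b) = max(0.5, 0.3) = 0.5
not (a ∨ b): Gödel ¬ of 0.5 = 0 (operand ≠ 0)
(d ∧ not (a ∨ b)) = min(0.6, 0) = 0
(b ∨ d) = max(0.3, 0.6) = 0.6
((b ∨ d) ∧ a) = min(0.6, 0.5) = 0.5
(b → ((b ∨ d) ∧ a)): 0.3 ≤ 0.5, so result = 1
((d ∧ not (a ∨ b)) → (b → ((b ∨ d) ∧ a))): 0 ≤ 1, so result = 1
(b ∨ d) = max(0.3, 0.6) = 0.6
((b ∨ d) ∧ a) = min(0.6, 0.5) = 0.5
(b → ((b ∨ d) ∧ a)): 0.3 ≤ 0.5, so result = 1
(a ∨ b) = max(0.5, 0.3) = 0.5
not (a ∨ b): Gödel ¬ of 0.5 = 0 (operand ≠ 0)
(d ∧ not (a ∨ b)) = min(0.6, 0) = 0
((b → ((b ∨ d) ∧ a)) → (d ∧ not (a ∨ b))): 1 > 0, so result = 0
(((d ∧ not (a ∨ b)) → (b → ((b ∨ d) ∧ a))) ∨ ((b → ((b ∨ d) ∧ a)) → (d ∧ not (a ∨ b)))) = max(1, 0) = 1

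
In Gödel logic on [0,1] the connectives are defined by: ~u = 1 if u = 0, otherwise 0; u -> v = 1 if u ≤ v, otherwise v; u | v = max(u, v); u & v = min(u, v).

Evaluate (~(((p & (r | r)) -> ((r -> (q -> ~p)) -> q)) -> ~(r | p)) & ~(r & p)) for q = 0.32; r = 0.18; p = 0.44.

(r | r) = max(0.18, 0.18) = 0.18
(p & (r | r)) = min(0.44, 0.18) = 0.18
~p: Gödel ¬ of 0.44 = 0 (operand ≠ 0)
(q -> ~p): 0.32 > 0, so result = 0
(r -> (q -> ~p)): 0.18 > 0, so result = 0
((r -> (q -> ~p)) -> q): 0 ≤ 0.32, so result = 1
((p & (r | r)) -> ((r -> (q -> ~p)) -> q)): 0.18 ≤ 1, so result = 1
(r | p) = max(0.18, 0.44) = 0.44
~(r | p): Gödel ¬ of 0.44 = 0 (operand ≠ 0)
(((p & (r | r)) -> ((r -> (q -> ~p)) -> q)) -> ~(r | p)): 1 > 0, so result = 0
~(((p & (r | r)) -> ((r -> (q -> ~p)) -> q)) -> ~(r | p)): Gödel ¬ of 0 = 1 (operand is 0)
(r & p) = min(0.18, 0.44) = 0.18
~(r & p): Gödel ¬ of 0.18 = 0 (operand ≠ 0)
(~(((p & (r | r)) -> ((r -> (q -> ~p)) -> q)) -> ~(r | p)) & ~(r & p)) = min(1, 0) = 0

0.00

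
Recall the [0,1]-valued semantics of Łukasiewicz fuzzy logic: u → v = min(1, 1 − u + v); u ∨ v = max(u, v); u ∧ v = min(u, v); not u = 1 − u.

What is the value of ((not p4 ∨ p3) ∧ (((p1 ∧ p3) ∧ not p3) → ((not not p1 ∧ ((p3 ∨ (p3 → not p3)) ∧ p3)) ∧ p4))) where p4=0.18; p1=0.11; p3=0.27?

0.82

not p4: Łukasiewicz ¬ gives 1 − 0.18 = 0.82
(not p4 ∨ p3) = max(0.82, 0.27) = 0.82
(p1 ∧ p3) = min(0.11, 0.27) = 0.11
not p3: Łukasiewicz ¬ gives 1 − 0.27 = 0.73
((p1 ∧ p3) ∧ not p3) = min(0.11, 0.73) = 0.11
not p1: Łukasiewicz ¬ gives 1 − 0.11 = 0.89
not not p1: Łukasiewicz ¬ gives 1 − 0.89 = 0.11
not p3: Łukasiewicz ¬ gives 1 − 0.27 = 0.73
(p3 → not p3): min(1, 1 − 0.27 + 0.73) = 1
(p3 ∨ (p3 → not p3)) = max(0.27, 1) = 1
((p3 ∨ (p3 → not p3)) ∧ p3) = min(1, 0.27) = 0.27
(not not p1 ∧ ((p3 ∨ (p3 → not p3)) ∧ p3)) = min(0.11, 0.27) = 0.11
((not not p1 ∧ ((p3 ∨ (p3 → not p3)) ∧ p3)) ∧ p4) = min(0.11, 0.18) = 0.11
(((p1 ∧ p3) ∧ not p3) → ((not not p1 ∧ ((p3 ∨ (p3 → not p3)) ∧ p3)) ∧ p4)): min(1, 1 − 0.11 + 0.11) = 1
((not p4 ∨ p3) ∧ (((p1 ∧ p3) ∧ not p3) → ((not not p1 ∧ ((p3 ∨ (p3 → not p3)) ∧ p3)) ∧ p4))) = min(0.82, 1) = 0.82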